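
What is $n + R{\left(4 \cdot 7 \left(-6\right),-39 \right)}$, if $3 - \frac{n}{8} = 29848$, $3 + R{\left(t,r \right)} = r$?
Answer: $-238802$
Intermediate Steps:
$R{\left(t,r \right)} = -3 + r$
$n = -238760$ ($n = 24 - 238784 = -238760$)
$n + R{\left(4 \cdot 7 \left(-6\right),-39 \right)} = -238760 - 42 = -238802$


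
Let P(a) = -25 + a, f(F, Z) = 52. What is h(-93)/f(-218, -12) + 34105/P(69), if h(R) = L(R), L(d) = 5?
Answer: 110855/143 ≈ 775.21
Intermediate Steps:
h(R) = 5
h(-93)/f(-218, -12) + 34105/P(69) = 5/52 + 34105/(-25 + 69) = 5*(1/52) + 34105/44 = 5/52 + 34105*(1/44) = 5/52 + 34105/44 = 110855/143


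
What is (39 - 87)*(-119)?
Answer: 5712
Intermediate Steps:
(39 - 87)*(-119) = -48*(-119) = 5712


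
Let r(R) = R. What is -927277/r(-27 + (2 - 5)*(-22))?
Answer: -71329/3 ≈ -23776.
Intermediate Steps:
-927277/r(-27 + (2 - 5)*(-22)) = -927277/(-27 + (2 - 5)*(-22)) = -927277/(-27 - 3*(-22)) = -927277/(-27 + 66) = -927277/39 = -927277*1/39 = -71329/3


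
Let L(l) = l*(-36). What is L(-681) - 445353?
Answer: -420837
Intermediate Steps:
L(l) = -36*l
L(-681) - 445353 = -36*(-681) - 445353 = 24516 - 445353 = -420837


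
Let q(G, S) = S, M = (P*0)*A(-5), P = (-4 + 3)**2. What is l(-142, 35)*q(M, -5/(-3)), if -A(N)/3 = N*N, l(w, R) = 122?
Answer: 610/3 ≈ 203.33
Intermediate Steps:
P = 1 (P = (-1)**2 = 1)
A(N) = -3*N**2 (A(N) = -3*N*N = -3*N**2)
M = 0 (M = (1*0)*(-3*(-5)**2) = 0*(-3*25) = 0*(-75) = 0)
l(-142, 35)*q(M, -5/(-3)) = 122*(-5/(-3)) = 122*(-5*(-1/3)) = 122*(5/3) = 610/3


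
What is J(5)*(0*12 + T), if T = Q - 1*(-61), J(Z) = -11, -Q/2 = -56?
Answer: -1903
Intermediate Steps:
Q = 112 (Q = -2*(-56) = 112)
T = 173 (T = 112 - 1*(-61) = 112 + 61 = 173)
J(5)*(0*12 + T) = -11*(0*12 + 173) = -11*(0 + 173) = -11*173 = -1903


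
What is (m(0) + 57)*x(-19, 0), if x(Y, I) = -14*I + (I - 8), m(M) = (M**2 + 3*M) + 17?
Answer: -592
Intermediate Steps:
m(M) = 17 + M**2 + 3*M
x(Y, I) = -8 - 13*I (x(Y, I) = -14*I + (-8 + I) = -8 - 13*I)
(m(0) + 57)*x(-19, 0) = ((17 + 0**2 + 3*0) + 57)*(-8 - 13*0) = ((17 + 0 + 0) + 57)*(-8 + 0) = (17 + 57)*(-8) = 74*(-8) = -592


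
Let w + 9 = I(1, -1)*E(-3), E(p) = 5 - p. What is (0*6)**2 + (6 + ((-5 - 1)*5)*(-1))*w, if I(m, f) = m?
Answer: -36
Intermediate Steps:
w = -1 (w = -9 + 1*(5 - 1*(-3)) = -9 + 1*(5 + 3) = -9 + 1*8 = -9 + 8 = -1)
(0*6)**2 + (6 + ((-5 - 1)*5)*(-1))*w = (0*6)**2 + (6 + ((-5 - 1)*5)*(-1))*(-1) = 0**2 + (6 - 6*5*(-1))*(-1) = 0 + (6 - 30*(-1))*(-1) = 0 + (6 + 30)*(-1) = 0 + 36*(-1) = 0 - 36 = -36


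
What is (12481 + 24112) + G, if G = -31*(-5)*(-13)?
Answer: 34578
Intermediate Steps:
G = -2015 (G = 155*(-13) = -2015)
(12481 + 24112) + G = (12481 + 24112) - 2015 = 36593 - 2015 = 34578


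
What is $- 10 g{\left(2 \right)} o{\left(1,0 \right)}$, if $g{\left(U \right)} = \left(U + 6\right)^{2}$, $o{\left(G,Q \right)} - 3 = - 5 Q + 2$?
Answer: $-3200$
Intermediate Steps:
$o{\left(G,Q \right)} = 5 - 5 Q$ ($o{\left(G,Q \right)} = 3 - \left(-2 + 5 Q\right) = 5 - 5 Q$)
$g{\left(U \right)} = \left(6 + U\right)^{2}$
$- 10 g{\left(2 \right)} o{\left(1,0 \right)} = - 10 \left(6 + 2\right)^{2} \left(5 - 0\right) = - 10 \cdot 8^{2} \left(5 + 0\right) = \left(-10\right) 64 \cdot 5 = \left(-640\right) 5 = -3200$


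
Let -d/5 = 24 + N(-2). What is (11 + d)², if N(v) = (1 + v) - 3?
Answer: 7921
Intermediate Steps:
N(v) = -2 + v
d = -100 (d = -5*(24 + (-2 - 2)) = -5*(24 - 4) = -5*20 = -100)
(11 + d)² = (11 - 100)² = (-89)² = 7921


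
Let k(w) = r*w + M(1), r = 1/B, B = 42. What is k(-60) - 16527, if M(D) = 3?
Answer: -115678/7 ≈ -16525.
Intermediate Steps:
r = 1/42 ≈ 0.023810
k(w) = 3 + w/42 (k(w) = w/42 + 3 = 3 + w/42)
k(-60) - 16527 = (3 + (1/42)*(-60)) - 16527 = (3 - 10/7) - 16527 = 11/7 - 16527 = -115678/7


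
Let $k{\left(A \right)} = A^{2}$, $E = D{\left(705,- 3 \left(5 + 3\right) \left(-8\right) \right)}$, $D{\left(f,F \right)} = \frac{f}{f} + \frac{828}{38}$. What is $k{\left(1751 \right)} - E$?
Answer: $\frac{58253586}{19} \approx 3.066 \cdot 10^{6}$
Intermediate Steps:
$D{\left(f,F \right)} = \frac{433}{19}$ ($D{\left(f,F \right)} = 1 + 828 \cdot \frac{1}{38} = 1 + \frac{414}{19} = \frac{433}{19}$)
$E = \frac{433}{19} \approx 22.789$
$k{\left(1751 \right)} - E = 1751^{2} - \frac{433}{19} = 3066001 - \frac{433}{19} = \frac{58253586}{19}$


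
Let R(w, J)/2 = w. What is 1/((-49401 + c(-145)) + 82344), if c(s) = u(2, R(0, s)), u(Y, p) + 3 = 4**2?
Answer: 1/32956 ≈ 3.0343e-5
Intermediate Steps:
R(w, J) = 2*w
u(Y, p) = 13 (u(Y, p) = -3 + 4**2 = -3 + 16 = 13)
c(s) = 13
1/((-49401 + c(-145)) + 82344) = 1/((-49401 + 13) + 82344) = 1/(-49388 + 82344) = 1/32956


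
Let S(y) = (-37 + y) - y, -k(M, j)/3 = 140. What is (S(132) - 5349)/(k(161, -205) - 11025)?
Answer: 5386/11445 ≈ 0.47060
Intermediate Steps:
k(M, j) = -420 (k(M, j) = -3*140 = -420)
S(y) = -37
(S(132) - 5349)/(k(161, -205) - 11025) = (-37 - 5349)/(-420 - 11025) = -5386/(-11445) = -5386*(-1/11445) = 5386/11445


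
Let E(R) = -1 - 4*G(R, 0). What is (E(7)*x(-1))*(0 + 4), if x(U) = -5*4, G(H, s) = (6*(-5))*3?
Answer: -28720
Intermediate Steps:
G(H, s) = -90 (G(H, s) = -30*3 = -90)
x(U) = -20
E(R) = 359 (E(R) = -1 - 4*(-90) = -1 + 360 = 359)
(E(7)*x(-1))*(0 + 4) = (359*(-20))*(0 + 4) = -7180*4 = -28720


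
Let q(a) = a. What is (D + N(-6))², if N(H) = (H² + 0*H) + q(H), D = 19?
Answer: 2401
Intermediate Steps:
N(H) = H + H² (N(H) = (H² + 0*H) + H = (H² + 0) + H = H² + H = H + H²)
(D + N(-6))² = (19 - 6*(1 - 6))² = (19 - 6*(-5))² = (19 + 30)² = 49² = 2401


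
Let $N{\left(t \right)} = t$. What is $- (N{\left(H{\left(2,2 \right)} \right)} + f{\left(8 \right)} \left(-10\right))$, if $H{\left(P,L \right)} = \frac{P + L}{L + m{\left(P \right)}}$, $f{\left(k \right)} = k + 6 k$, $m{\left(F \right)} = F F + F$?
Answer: $\frac{1119}{2} \approx 559.5$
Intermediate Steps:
$m{\left(F \right)} = F + F^{2}$ ($m{\left(F \right)} = F^{2} + F = F + F^{2}$)
$f{\left(k \right)} = 7 k$
$H{\left(P,L \right)} = \frac{L + P}{L + P \left(1 + P\right)}$ ($H{\left(P,L \right)} = \frac{P + L}{L + P \left(1 + P\right)} = \frac{L + P}{L + P \left(1 + P\right)}$)
$- (N{\left(H{\left(2,2 \right)} \right)} + f{\left(8 \right)} \left(-10\right)) = - (\frac{2 + 2}{2 + 2 \left(1 + 2\right)} + 7 \cdot 8 \left(-10\right)) = - (\frac{1}{2 + 2 \cdot 3} \cdot 4 + 56 \left(-10\right)) = - (\frac{1}{2 + 6} \cdot 4 - 560) = - (\frac{1}{8} \cdot 4 - 560) = - (\frac{1}{2} - 560) = \left(-1\right) \left(- \frac{1119}{2}\right) = \frac{1119}{2}$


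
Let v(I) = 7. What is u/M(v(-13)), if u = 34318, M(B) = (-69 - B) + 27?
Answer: -34318/49 ≈ -700.37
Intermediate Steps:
M(B) = -42 - B
u/M(v(-13)) = 34318/(-42 - 1*7) = 34318/(-42 - 7) = 34318/(-49) = 34318*(-1/49) = -34318/49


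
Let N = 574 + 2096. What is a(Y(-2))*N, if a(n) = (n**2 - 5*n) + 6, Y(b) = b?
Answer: 53400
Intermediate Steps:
a(n) = 6 + n**2 - 5*n
N = 2670
a(Y(-2))*N = (6 + (-2)**2 - 5*(-2))*2670 = (6 + 4 + 10)*2670 = 20*2670 = 53400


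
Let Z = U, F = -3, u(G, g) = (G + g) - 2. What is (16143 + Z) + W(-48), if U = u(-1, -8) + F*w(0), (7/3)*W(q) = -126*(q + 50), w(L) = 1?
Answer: 16021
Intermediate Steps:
u(G, g) = -2 + G + g
W(q) = -2700 - 54*q (W(q) = 3*(-126*(q + 50))/7 = 3*(-126*(50 + q))/7 = 3*(-6300 - 126*q)/7 = -2700 - 54*q)
U = -14 (U = (-2 - 1 - 8) - 3*1 = -11 - 3 = -14)
Z = -14
(16143 + Z) + W(-48) = (16143 - 14) + (-2700 - 54*(-48)) = 16129 + (-2700 + 2592) = 16129 - 108 = 16021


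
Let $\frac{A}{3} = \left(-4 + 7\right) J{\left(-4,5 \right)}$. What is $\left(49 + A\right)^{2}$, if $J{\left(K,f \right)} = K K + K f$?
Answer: $169$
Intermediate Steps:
$J{\left(K,f \right)} = K^{2} + K f$
$A = -36$ ($A = 3 \left(-4 + 7\right) \left(- 4 \left(-4 + 5\right)\right) = 3 \cdot 3 \left(\left(-4\right) 1\right) = 3 \cdot 3 \left(-4\right) = 3 \left(-12\right) = -36$)
$\left(49 + A\right)^{2} = \left(49 - 36\right)^{2} = 13^{2} = 169$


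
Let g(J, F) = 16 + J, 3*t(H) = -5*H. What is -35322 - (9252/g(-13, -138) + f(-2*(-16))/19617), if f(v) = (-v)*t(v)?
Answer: -2260236626/58851 ≈ -38406.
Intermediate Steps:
t(H) = -5*H/3 (t(H) = (-5*H)/3 = -5*H/3)
f(v) = 5*v**2/3 (f(v) = (-v)*(-5*v/3) = 5*v**2/3)
-35322 - (9252/g(-13, -138) + f(-2*(-16))/19617) = -35322 - (9252/(16 - 13) + (5*(-2*(-16))**2/3)/19617) = -35322 - (9252/3 + ((5/3)*32**2)*(1/19617)) = -35322 - (9252*(1/3) + ((5/3)*1024)*(1/19617)) = -35322 - (3084 + (5120/3)*(1/19617)) = -35322 - (3084 + 5120/58851) = -35322 - 1*181501604/58851 = -35322 - 181501604/58851 = -2260236626/58851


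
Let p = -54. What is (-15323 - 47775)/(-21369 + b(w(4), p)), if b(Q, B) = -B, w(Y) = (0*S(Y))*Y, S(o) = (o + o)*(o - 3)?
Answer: 9014/3045 ≈ 2.9603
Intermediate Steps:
S(o) = 2*o*(-3 + o) (S(o) = (2*o)*(-3 + o) = 2*o*(-3 + o))
w(Y) = 0 (w(Y) = (0*(2*Y*(-3 + Y)))*Y = 0*Y = 0)
(-15323 - 47775)/(-21369 + b(w(4), p)) = (-15323 - 47775)/(-21369 - 1*(-54)) = -63098/(-21369 + 54) = -63098/(-21315) = -63098*(-1/21315) = 9014/3045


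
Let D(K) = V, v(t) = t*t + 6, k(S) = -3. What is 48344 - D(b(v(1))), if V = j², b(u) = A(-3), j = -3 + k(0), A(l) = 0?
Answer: 48308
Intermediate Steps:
v(t) = 6 + t² (v(t) = t² + 6 = 6 + t²)
j = -6 (j = -3 - 3 = -6)
b(u) = 0
V = 36 (V = (-6)² = 36)
D(K) = 36
48344 - D(b(v(1))) = 48344 - 1*36 = 48344 - 36 = 48308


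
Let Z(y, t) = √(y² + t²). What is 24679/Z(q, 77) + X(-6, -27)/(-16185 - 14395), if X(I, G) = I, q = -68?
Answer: 3/15290 + 24679*√10553/10553 ≈ 240.24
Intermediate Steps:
Z(y, t) = √(t² + y²)
24679/Z(q, 77) + X(-6, -27)/(-16185 - 14395) = 24679/(√(77² + (-68)²)) - 6/(-16185 - 14395) = 24679/(√(5929 + 4624)) - 6/(-30580) = 24679/(√10553) - 6*(-1/30580) = 24679*(√10553/10553) + 3/15290 = 24679*√10553/10553 + 3/15290 = 3/15290 + 24679*√10553/10553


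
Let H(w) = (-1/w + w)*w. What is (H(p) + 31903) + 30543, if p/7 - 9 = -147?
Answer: 995601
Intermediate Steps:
p = -966 (p = 63 + 7*(-147) = 63 - 1029 = -966)
H(w) = w*(w - 1/w) (H(w) = (w - 1/w)*w = w*(w - 1/w))
(H(p) + 31903) + 30543 = ((-1 + (-966)²) + 31903) + 30543 = ((-1 + 933156) + 31903) + 30543 = (933155 + 31903) + 30543 = 965058 + 30543 = 995601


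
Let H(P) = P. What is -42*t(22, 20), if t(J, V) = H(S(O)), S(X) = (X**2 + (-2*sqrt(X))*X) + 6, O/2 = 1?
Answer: -420 + 168*sqrt(2) ≈ -182.41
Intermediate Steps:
O = 2 (O = 2*1 = 2)
S(X) = 6 + X**2 - 2*X**(3/2) (S(X) = (X**2 - 2*X**(3/2)) + 6 = 6 + X**2 - 2*X**(3/2))
t(J, V) = 10 - 4*sqrt(2) (t(J, V) = 6 + 2**2 - 4*sqrt(2) = 6 + 4 - 4*sqrt(2) = 10 - 4*sqrt(2))
-42*t(22, 20) = -42*(10 - 4*sqrt(2)) = -420 + 168*sqrt(2)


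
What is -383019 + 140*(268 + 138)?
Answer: -326179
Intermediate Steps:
-383019 + 140*(268 + 138) = -383019 + 140*406 = -383019 + 56840 = -326179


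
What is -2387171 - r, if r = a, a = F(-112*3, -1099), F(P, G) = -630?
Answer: -2386541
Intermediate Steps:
a = -630
r = -630
-2387171 - r = -2387171 - 1*(-630) = -2387171 + 630 = -2386541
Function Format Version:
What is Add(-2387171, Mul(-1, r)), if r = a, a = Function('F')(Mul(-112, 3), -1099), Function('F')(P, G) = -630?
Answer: -2386541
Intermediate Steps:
a = -630
r = -630
Add(-2387171, Mul(-1, r)) = Add(-2387171, Mul(-1, -630)) = Add(-2387171, 630) = -2386541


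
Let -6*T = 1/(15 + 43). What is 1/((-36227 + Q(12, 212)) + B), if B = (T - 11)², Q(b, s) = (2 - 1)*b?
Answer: -121104/4371120119 ≈ -2.7705e-5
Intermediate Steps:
T = -1/348 (T = -1/(6*(15 + 43)) = -⅙/58 = -⅙*1/58 = -1/348 ≈ -0.0028736)
Q(b, s) = b (Q(b, s) = 1*b = b)
B = 14661241/121104 (B = (-1/348 - 11)² = (-3829/348)² = 14661241/121104 ≈ 121.06)
1/((-36227 + Q(12, 212)) + B) = 1/((-36227 + 12) + 14661241/121104) = 1/(-36215 + 14661241/121104) = 1/(-4371120119/121104) = -121104/4371120119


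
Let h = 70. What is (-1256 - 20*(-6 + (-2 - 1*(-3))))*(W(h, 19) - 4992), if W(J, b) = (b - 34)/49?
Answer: 282784188/49 ≈ 5.7711e+6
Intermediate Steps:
W(J, b) = -34/49 + b/49 (W(J, b) = (-34 + b)*(1/49) = -34/49 + b/49)
(-1256 - 20*(-6 + (-2 - 1*(-3))))*(W(h, 19) - 4992) = (-1256 - 20*(-6 + (-2 - 1*(-3))))*((-34/49 + (1/49)*19) - 4992) = (-1256 - 20*(-6 + (-2 + 3)))*((-34/49 + 19/49) - 4992) = (-1256 - 20*(-6 + 1))*(-15/49 - 4992) = (-1256 - 20*(-5))*(-244623/49) = (-1256 + 100)*(-244623/49) = -1156*(-244623/49) = 282784188/49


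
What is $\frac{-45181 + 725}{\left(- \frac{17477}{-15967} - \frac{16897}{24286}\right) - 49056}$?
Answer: $\frac{17238905928272}{19022514261449} \approx 0.90624$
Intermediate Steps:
$\frac{-45181 + 725}{\left(- \frac{17477}{-15967} - \frac{16897}{24286}\right) - 49056} = - \frac{44456}{\left(\left(-17477\right) \left(- \frac{1}{15967}\right) - \frac{16897}{24286}\right) - 49056} = - \frac{44456}{\left(\frac{17477}{15967} - \frac{16897}{24286}\right) - 49056} = - \frac{44456}{\frac{154652023}{387774562} - 49056} = - \frac{44456}{- \frac{19022514261449}{387774562}} = \left(-44456\right) \left(- \frac{387774562}{19022514261449}\right) = \frac{17238905928272}{19022514261449}$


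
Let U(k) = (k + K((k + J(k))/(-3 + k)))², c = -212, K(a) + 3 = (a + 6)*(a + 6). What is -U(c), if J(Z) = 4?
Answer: -59203345085641/2136750625 ≈ -27707.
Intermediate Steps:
K(a) = -3 + (6 + a)² (K(a) = -3 + (a + 6)*(a + 6) = -3 + (6 + a)*(6 + a) = -3 + (6 + a)²)
U(k) = (-3 + k + (6 + (4 + k)/(-3 + k))²)² (U(k) = (k + (-3 + (6 + (k + 4)/(-3 + k))²))² = (k + (-3 + (6 + (4 + k)/(-3 + k))²))² = (-3 + k + (6 + (4 + k)/(-3 + k))²)²)
-U(c) = -(-3 - 212 + (6 + (4 - 212)/(-3 - 212))²)² = -(-3 - 212 + (6 - 208/(-215))²)² = -(-3 - 212 + (6 - 1/215*(-208))²)² = -(-3 - 212 + (6 + 208/215)²)² = -(-3 - 212 + (1498/215)²)² = -(-3 - 212 + 2244004/46225)² = -(-7694371/46225)² = -1*59203345085641/2136750625 = -59203345085641/2136750625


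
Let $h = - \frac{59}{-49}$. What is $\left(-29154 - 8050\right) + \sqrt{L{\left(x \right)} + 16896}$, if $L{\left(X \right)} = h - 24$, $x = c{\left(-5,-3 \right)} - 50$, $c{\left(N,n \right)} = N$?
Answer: $-37204 + \frac{\sqrt{826787}}{7} \approx -37074.0$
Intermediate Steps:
$h = \frac{59}{49}$ ($h = \left(-59\right) \left(- \frac{1}{49}\right) = \frac{59}{49} \approx 1.2041$)
$x = -55$ ($x = -5 - 50 = -55$)
$L{\left(X \right)} = - \frac{1117}{49}$ ($L{\left(X \right)} = \frac{59}{49} - 24 = - \frac{1117}{49}$)
$\left(-29154 - 8050\right) + \sqrt{L{\left(x \right)} + 16896} = \left(-29154 - 8050\right) + \sqrt{- \frac{1117}{49} + 16896} = -37204 + \sqrt{\frac{826787}{49}} = -37204 + \frac{\sqrt{826787}}{7}$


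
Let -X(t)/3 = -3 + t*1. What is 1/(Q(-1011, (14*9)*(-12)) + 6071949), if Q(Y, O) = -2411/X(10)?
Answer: 21/127513340 ≈ 1.6469e-7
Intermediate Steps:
X(t) = 9 - 3*t (X(t) = -3*(-3 + t*1) = -3*(-3 + t) = 9 - 3*t)
Q(Y, O) = 2411/21 (Q(Y, O) = -2411/(9 - 3*10) = -2411/(9 - 30) = -2411/(-21) = -2411*(-1/21) = 2411/21)
1/(Q(-1011, (14*9)*(-12)) + 6071949) = 1/(2411/21 + 6071949) = 1/(127513340/21) = 21/127513340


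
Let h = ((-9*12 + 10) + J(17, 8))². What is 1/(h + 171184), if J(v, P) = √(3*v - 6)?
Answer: 180833/32698845169 + 588*√5/32698845169 ≈ 5.5705e-6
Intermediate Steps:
J(v, P) = √(-6 + 3*v)
h = (-98 + 3*√5)² (h = ((-9*12 + 10) + √(-6 + 3*17))² = ((-108 + 10) + √(-6 + 51))² = (-98 + √45)² = (-98 + 3*√5)² ≈ 8334.2)
1/(h + 171184) = 1/((9649 - 588*√5) + 171184) = 1/(180833 - 588*√5)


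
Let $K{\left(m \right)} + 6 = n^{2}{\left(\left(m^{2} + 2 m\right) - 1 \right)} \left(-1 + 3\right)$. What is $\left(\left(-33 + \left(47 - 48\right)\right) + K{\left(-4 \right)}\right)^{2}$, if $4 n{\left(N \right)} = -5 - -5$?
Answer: $1600$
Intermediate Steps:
$n{\left(N \right)} = 0$ ($n{\left(N \right)} = \frac{-5 - -5}{4} = \frac{-5 + 5}{4} = \frac{1}{4} \cdot 0 = 0$)
$K{\left(m \right)} = -6$ ($K{\left(m \right)} = -6 + 0^{2} \left(-1 + 3\right) = -6 + 0 \cdot 2 = -6 + 0 = -6$)
$\left(\left(-33 + \left(47 - 48\right)\right) + K{\left(-4 \right)}\right)^{2} = \left(\left(-33 + \left(47 - 48\right)\right) - 6\right)^{2} = \left(\left(-33 - 1\right) - 6\right)^{2} = \left(-34 - 6\right)^{2} = \left(-40\right)^{2} = 1600$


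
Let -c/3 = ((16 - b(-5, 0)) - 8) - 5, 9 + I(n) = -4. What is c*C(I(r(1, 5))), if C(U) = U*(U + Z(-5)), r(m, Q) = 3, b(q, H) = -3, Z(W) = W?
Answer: -4212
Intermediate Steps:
I(n) = -13 (I(n) = -9 - 4 = -13)
C(U) = U*(-5 + U) (C(U) = U*(U - 5) = U*(-5 + U))
c = -18 (c = -3*(((16 - 1*(-3)) - 8) - 5) = -3*(((16 + 3) - 8) - 5) = -3*((19 - 8) - 5) = -3*(11 - 5) = -3*6 = -18)
c*C(I(r(1, 5))) = -(-234)*(-5 - 13) = -(-234)*(-18) = -18*234 = -4212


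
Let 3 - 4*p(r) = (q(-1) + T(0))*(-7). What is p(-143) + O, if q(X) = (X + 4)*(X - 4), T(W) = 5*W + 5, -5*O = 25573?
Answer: -102627/20 ≈ -5131.4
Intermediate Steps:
O = -25573/5 (O = -1/5*25573 = -25573/5 ≈ -5114.6)
T(W) = 5 + 5*W
q(X) = (-4 + X)*(4 + X) (q(X) = (4 + X)*(-4 + X) = (-4 + X)*(4 + X))
p(r) = -67/4 (p(r) = 3/4 - ((-16 + (-1)**2) + (5 + 5*0))*(-7)/4 = 3/4 - ((-16 + 1) + (5 + 0))*(-7)/4 = 3/4 - (-15 + 5)*(-7)/4 = 3/4 - (-5)*(-7)/2 = 3/4 - 1/4*70 = 3/4 - 35/2 = -67/4)
p(-143) + O = -67/4 - 25573/5 = -102627/20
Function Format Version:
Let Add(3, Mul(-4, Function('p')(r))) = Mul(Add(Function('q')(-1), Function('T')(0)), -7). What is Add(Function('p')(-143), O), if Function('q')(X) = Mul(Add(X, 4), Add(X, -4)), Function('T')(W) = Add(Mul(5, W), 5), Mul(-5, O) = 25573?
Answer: Rational(-102627, 20) ≈ -5131.4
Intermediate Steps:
O = Rational(-25573, 5) (O = Mul(Rational(-1, 5), 25573) = Rational(-25573, 5) ≈ -5114.6)
Function('T')(W) = Add(5, Mul(5, W))
Function('q')(X) = Mul(Add(-4, X), Add(4, X)) (Function('q')(X) = Mul(Add(4, X), Add(-4, X)) = Mul(Add(-4, X), Add(4, X)))
Function('p')(r) = Rational(-67, 4) (Function('p')(r) = Add(Rational(3, 4), Mul(Rational(-1, 4), Mul(Add(Add(-16, Pow(-1, 2)), Add(5, Mul(5, 0))), -7))) = Add(Rational(3, 4), Mul(Rational(-1, 4), Mul(Add(Add(-16, 1), Add(5, 0)), -7))) = Add(Rational(3, 4), Mul(Rational(-1, 4), Mul(Add(-15, 5), -7))) = Add(Rational(3, 4), Mul(Rational(-1, 4), Mul(-10, -7))) = Add(Rational(3, 4), Mul(Rational(-1, 4), 70)) = Add(Rational(3, 4), Rational(-35, 2)) = Rational(-67, 4))
Add(Function('p')(-143), O) = Add(Rational(-67, 4), Rational(-25573, 5)) = Rational(-102627, 20)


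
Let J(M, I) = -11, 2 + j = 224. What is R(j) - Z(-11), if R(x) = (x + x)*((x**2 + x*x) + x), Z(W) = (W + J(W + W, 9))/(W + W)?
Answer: 43862759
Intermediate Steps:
j = 222 (j = -2 + 224 = 222)
Z(W) = (-11 + W)/(2*W) (Z(W) = (W - 11)/(W + W) = (-11 + W)/((2*W)) = (-11 + W)*(1/(2*W)) = (-11 + W)/(2*W))
R(x) = 2*x*(x + 2*x**2) (R(x) = (2*x)*((x**2 + x**2) + x) = (2*x)*(2*x**2 + x) = (2*x)*(x + 2*x**2) = 2*x*(x + 2*x**2))
R(j) - Z(-11) = 222**2*(2 + 4*222) - (-11 - 11)/(2*(-11)) = 49284*(2 + 888) - (-1)*(-22)/(2*11) = 49284*890 - 1*1 = 43862760 - 1 = 43862759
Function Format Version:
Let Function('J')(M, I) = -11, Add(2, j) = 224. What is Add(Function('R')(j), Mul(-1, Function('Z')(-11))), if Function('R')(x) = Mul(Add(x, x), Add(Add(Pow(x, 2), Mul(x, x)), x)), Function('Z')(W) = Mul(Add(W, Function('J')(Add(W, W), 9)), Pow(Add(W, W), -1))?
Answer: 43862759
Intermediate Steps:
j = 222 (j = Add(-2, 224) = 222)
Function('Z')(W) = Mul(Rational(1, 2), Pow(W, -1), Add(-11, W)) (Function('Z')(W) = Mul(Add(W, -11), Pow(Add(W, W), -1)) = Mul(Add(-11, W), Pow(Mul(2, W), -1)) = Mul(Add(-11, W), Mul(Rational(1, 2), Pow(W, -1))) = Mul(Rational(1, 2), Pow(W, -1), Add(-11, W)))
Function('R')(x) = Mul(2, x, Add(x, Mul(2, Pow(x, 2)))) (Function('R')(x) = Mul(Mul(2, x), Add(Add(Pow(x, 2), Pow(x, 2)), x)) = Mul(Mul(2, x), Add(Mul(2, Pow(x, 2)), x)) = Mul(Mul(2, x), Add(x, Mul(2, Pow(x, 2)))) = Mul(2, x, Add(x, Mul(2, Pow(x, 2)))))
Add(Function('R')(j), Mul(-1, Function('Z')(-11))) = Add(Mul(Pow(222, 2), Add(2, Mul(4, 222))), Mul(-1, Mul(Rational(1, 2), Pow(-11, -1), Add(-11, -11)))) = Add(Mul(49284, Add(2, 888)), Mul(-1, Mul(Rational(1, 2), Rational(-1, 11), -22))) = Add(Mul(49284, 890), Mul(-1, 1)) = Add(43862760, -1) = 43862759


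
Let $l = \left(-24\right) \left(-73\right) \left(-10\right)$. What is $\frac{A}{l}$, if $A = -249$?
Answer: $\frac{83}{5840} \approx 0.014212$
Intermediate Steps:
$l = -17520$ ($l = 1752 \left(-10\right) = -17520$)
$\frac{A}{l} = - \frac{249}{-17520} = \left(-249\right) \left(- \frac{1}{17520}\right) = \frac{83}{5840}$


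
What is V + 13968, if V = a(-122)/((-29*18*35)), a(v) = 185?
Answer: 51039035/3654 ≈ 13968.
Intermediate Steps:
V = -37/3654 (V = 185/((-29*18*35)) = 185/((-522*35)) = 185/(-18270) = 185*(-1/18270) = -37/3654 ≈ -0.010126)
V + 13968 = -37/3654 + 13968 = 51039035/3654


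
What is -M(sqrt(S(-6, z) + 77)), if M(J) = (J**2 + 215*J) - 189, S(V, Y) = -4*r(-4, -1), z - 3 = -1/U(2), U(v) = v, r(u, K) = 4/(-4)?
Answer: -1827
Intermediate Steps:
r(u, K) = -1 (r(u, K) = 4*(-1/4) = -1)
z = 5/2 (z = 3 - 1/2 = 5/2 ≈ 2.5000)
S(V, Y) = 4 (S(V, Y) = -4*(-1) = 4)
M(J) = -189 + J**2 + 215*J
-M(sqrt(S(-6, z) + 77)) = -(-189 + (sqrt(4 + 77))**2 + 215*sqrt(4 + 77)) = -(-189 + (sqrt(81))**2 + 215*sqrt(81)) = -(-189 + 9**2 + 215*9) = -(-189 + 81 + 1935) = -1*1827 = -1827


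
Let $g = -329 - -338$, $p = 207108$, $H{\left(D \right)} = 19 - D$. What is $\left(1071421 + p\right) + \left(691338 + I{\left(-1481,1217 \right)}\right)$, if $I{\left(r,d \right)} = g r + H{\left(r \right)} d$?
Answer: $3782038$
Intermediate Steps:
$g = 9$ ($g = -329 + 338 = 9$)
$I{\left(r,d \right)} = 9 r + d \left(19 - r\right)$ ($I{\left(r,d \right)} = 9 r + \left(19 - r\right) d = 9 r + d \left(19 - r\right)$)
$\left(1071421 + p\right) + \left(691338 + I{\left(-1481,1217 \right)}\right) = \left(1071421 + 207108\right) - \left(-678009 + 1217 \left(-19 - 1481\right)\right) = 1278529 + \left(691338 - \left(13329 + 1217 \left(-1500\right)\right)\right) = 1278529 + \left(691338 + \left(-13329 + 1825500\right)\right) = 1278529 + \left(691338 + 1812171\right) = 1278529 + 2503509 = 3782038$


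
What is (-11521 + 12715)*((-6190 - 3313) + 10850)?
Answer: 1608318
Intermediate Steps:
(-11521 + 12715)*((-6190 - 3313) + 10850) = 1194*(-9503 + 10850) = 1194*1347 = 1608318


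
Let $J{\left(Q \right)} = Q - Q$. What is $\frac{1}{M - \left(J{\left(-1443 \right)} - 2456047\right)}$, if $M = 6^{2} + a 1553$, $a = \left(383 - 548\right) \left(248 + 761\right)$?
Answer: $- \frac{1}{256095122} \approx -3.9048 \cdot 10^{-9}$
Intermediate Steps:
$a = -166485$ ($a = \left(-165\right) 1009 = -166485$)
$J{\left(Q \right)} = 0$
$M = -258551169$ ($M = 6^{2} - 258551205 = 36 - 258551205 = -258551169$)
$\frac{1}{M - \left(J{\left(-1443 \right)} - 2456047\right)} = \frac{1}{-258551169 - \left(0 - 2456047\right)} = \frac{1}{-258551169 - -2456047} = \frac{1}{-258551169 + 2456047} = \frac{1}{-256095122} = - \frac{1}{256095122}$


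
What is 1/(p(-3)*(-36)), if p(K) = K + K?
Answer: 1/216 ≈ 0.0046296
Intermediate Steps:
p(K) = 2*K
1/(p(-3)*(-36)) = 1/((2*(-3))*(-36)) = 1/(-6*(-36)) = 1/216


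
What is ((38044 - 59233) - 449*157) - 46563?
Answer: -138245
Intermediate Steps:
((38044 - 59233) - 449*157) - 46563 = (-21189 - 70493) - 46563 = -91682 - 46563 = -138245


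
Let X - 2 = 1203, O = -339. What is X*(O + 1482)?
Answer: 1377315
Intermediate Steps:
X = 1205 (X = 2 + 1203 = 1205)
X*(O + 1482) = 1205*(-339 + 1482) = 1205*1143 = 1377315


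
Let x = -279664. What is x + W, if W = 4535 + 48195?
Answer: -226934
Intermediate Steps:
W = 52730
x + W = -279664 + 52730 = -226934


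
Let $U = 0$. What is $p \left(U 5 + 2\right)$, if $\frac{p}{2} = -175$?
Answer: $-700$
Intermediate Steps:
$p = -350$ ($p = 2 \left(-175\right) = -350$)
$p \left(U 5 + 2\right) = - 350 \left(0 \cdot 5 + 2\right) = - 350 \left(0 + 2\right) = \left(-350\right) 2 = -700$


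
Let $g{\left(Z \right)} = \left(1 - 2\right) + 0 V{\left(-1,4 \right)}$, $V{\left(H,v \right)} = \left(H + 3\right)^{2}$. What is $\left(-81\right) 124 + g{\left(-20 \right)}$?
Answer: $-10045$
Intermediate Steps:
$V{\left(H,v \right)} = \left(3 + H\right)^{2}$
$g{\left(Z \right)} = -1$ ($g{\left(Z \right)} = \left(1 - 2\right) + 0 \left(3 - 1\right)^{2} = \left(1 - 2\right) + 0 \cdot 2^{2} = -1 + 0 \cdot 4 = -1 + 0 = -1$)
$\left(-81\right) 124 + g{\left(-20 \right)} = \left(-81\right) 124 - 1 = -10044 - 1 = -10045$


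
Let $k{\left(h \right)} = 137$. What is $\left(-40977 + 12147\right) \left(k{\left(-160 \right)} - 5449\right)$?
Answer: $153144960$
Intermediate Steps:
$\left(-40977 + 12147\right) \left(k{\left(-160 \right)} - 5449\right) = \left(-40977 + 12147\right) \left(137 - 5449\right) = \left(-28830\right) \left(-5312\right) = 153144960$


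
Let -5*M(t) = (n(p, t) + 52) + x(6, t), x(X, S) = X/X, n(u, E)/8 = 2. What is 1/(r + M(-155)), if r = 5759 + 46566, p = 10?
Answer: 5/261556 ≈ 1.9116e-5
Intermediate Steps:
n(u, E) = 16 (n(u, E) = 8*2 = 16)
r = 52325
x(X, S) = 1
M(t) = -69/5 (M(t) = -((16 + 52) + 1)/5 = -(68 + 1)/5 = -⅕*69 = -69/5)
1/(r + M(-155)) = 1/(52325 - 69/5) = 1/(261556/5) = 5/261556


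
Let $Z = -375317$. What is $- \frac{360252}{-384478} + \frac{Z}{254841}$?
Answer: $- \frac{26247074797}{48990378999} \approx -0.53576$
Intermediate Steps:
$- \frac{360252}{-384478} + \frac{Z}{254841} = - \frac{360252}{-384478} - \frac{375317}{254841} = \left(-360252\right) \left(- \frac{1}{384478}\right) - \frac{375317}{254841} = \frac{180126}{192239} - \frac{375317}{254841} = - \frac{26247074797}{48990378999}$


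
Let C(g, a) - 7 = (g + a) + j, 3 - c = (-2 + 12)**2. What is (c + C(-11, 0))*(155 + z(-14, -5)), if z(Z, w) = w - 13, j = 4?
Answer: -13289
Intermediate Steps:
c = -97 (c = 3 - (-2 + 12)**2 = 3 - 1*10**2 = 3 - 1*100 = 3 - 100 = -97)
z(Z, w) = -13 + w
C(g, a) = 11 + a + g (C(g, a) = 7 + ((g + a) + 4) = 7 + ((a + g) + 4) = 7 + (4 + a + g) = 11 + a + g)
(c + C(-11, 0))*(155 + z(-14, -5)) = (-97 + (11 + 0 - 11))*(155 + (-13 - 5)) = (-97 + 0)*(155 - 18) = -97*137 = -13289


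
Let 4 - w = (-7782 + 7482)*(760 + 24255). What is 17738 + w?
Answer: 7522242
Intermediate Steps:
w = 7504504 (w = 4 - (-7782 + 7482)*(760 + 24255) = 4 - (-300)*25015 = 4 - 1*(-7504500) = 4 + 7504500 = 7504504)
17738 + w = 17738 + 7504504 = 7522242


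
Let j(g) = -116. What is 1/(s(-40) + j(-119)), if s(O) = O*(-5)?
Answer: 1/84 ≈ 0.011905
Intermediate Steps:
s(O) = -5*O
1/(s(-40) + j(-119)) = 1/(-5*(-40) - 116) = 1/(200 - 116) = 1/84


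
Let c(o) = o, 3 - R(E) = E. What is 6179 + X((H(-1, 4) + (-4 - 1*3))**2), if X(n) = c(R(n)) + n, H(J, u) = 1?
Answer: 6182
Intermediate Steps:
R(E) = 3 - E
X(n) = 3 (X(n) = (3 - n) + n = 3)
6179 + X((H(-1, 4) + (-4 - 1*3))**2) = 6179 + 3 = 6182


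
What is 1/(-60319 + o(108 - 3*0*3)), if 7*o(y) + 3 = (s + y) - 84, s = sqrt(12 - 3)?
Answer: -7/422209 ≈ -1.6579e-5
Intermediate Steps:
s = 3 (s = sqrt(9) = 3)
o(y) = -12 + y/7 (o(y) = -3/7 + ((3 + y) - 84)/7 = -3/7 + (-81 + y)/7 = -3/7 + (-81/7 + y/7) = -12 + y/7)
1/(-60319 + o(108 - 3*0*3)) = 1/(-60319 + (-12 + (108 - 3*0*3)/7)) = 1/(-60319 + (-12 + (108 - 0*3)/7)) = 1/(-60319 + (-12 + (108 - 1*0)/7)) = 1/(-60319 + (-12 + (108 + 0)/7)) = 1/(-60319 + (-12 + (1/7)*108)) = 1/(-60319 + (-12 + 108/7)) = 1/(-60319 + 24/7) = 1/(-422209/7) = -7/422209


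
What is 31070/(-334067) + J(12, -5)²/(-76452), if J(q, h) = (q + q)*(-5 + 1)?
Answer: -454510426/2128340857 ≈ -0.21355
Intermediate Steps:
J(q, h) = -8*q (J(q, h) = (2*q)*(-4) = -8*q)
31070/(-334067) + J(12, -5)²/(-76452) = 31070/(-334067) + (-8*12)²/(-76452) = 31070*(-1/334067) + (-96)²*(-1/76452) = -31070/334067 + 9216*(-1/76452) = -31070/334067 - 768/6371 = -454510426/2128340857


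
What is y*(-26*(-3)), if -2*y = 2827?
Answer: -110253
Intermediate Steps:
y = -2827/2 (y = -1/2*2827 = -2827/2 ≈ -1413.5)
y*(-26*(-3)) = -(-36751)*(-3) = -2827/2*78 = -110253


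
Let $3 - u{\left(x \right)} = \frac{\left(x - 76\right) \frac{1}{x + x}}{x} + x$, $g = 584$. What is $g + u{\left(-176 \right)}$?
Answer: $\frac{11817407}{15488} \approx 763.0$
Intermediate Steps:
$u{\left(x \right)} = 3 - x - \frac{-76 + x}{2 x^{2}}$ ($u{\left(x \right)} = 3 - \left(\frac{\left(x - 76\right) \frac{1}{x + x}}{x} + x\right) = 3 - \left(\frac{\left(-76 + x\right) \frac{1}{2 x}}{x} + x\right) = 3 - \left(\frac{\frac{1}{2} \frac{1}{x} \left(-76 + x\right)}{x} + x\right) = 3 - \left(\frac{-76 + x}{2 x^{2}} + x\right) = 3 - \left(x + \frac{-76 + x}{2 x^{2}}\right) = 3 - x - \frac{-76 + x}{2 x^{2}}$)
$g + u{\left(-176 \right)} = 584 + \left(3 - -176 + \frac{38}{30976} - \frac{1}{2 \left(-176\right)}\right) = 584 + \left(3 + 176 + 38 \cdot \frac{1}{30976} - - \frac{1}{352}\right) = 584 + \left(3 + 176 + \frac{19}{15488} + \frac{1}{352}\right) = 584 + \frac{2772415}{15488} = \frac{11817407}{15488}$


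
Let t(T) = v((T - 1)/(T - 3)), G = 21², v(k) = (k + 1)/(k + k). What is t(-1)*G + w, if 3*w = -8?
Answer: 3953/6 ≈ 658.83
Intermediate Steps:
v(k) = (1 + k)/(2*k) (v(k) = (1 + k)/((2*k)) = (1 + k)*(1/(2*k)) = (1 + k)/(2*k))
G = 441
t(T) = (1 + (-1 + T)/(-3 + T))*(-3 + T)/(2*(-1 + T)) (t(T) = (1 + (T - 1)/(T - 3))/(2*(((T - 1)/(T - 3)))) = (1 + (-1 + T)/(-3 + T))/(2*(((-1 + T)/(-3 + T)))) = ((-3 + T)/(-1 + T))*(1 + (-1 + T)/(-3 + T))/2 = (1 + (-1 + T)/(-3 + T))*(-3 + T)/(2*(-1 + T)))
w = -8/3 (w = (⅓)*(-8) = -8/3 ≈ -2.6667)
t(-1)*G + w = ((-2 - 1)/(-1 - 1))*441 - 8/3 = (-3/(-2))*441 - 8/3 = -½*(-3)*441 - 8/3 = (3/2)*441 - 8/3 = 1323/2 - 8/3 = 3953/6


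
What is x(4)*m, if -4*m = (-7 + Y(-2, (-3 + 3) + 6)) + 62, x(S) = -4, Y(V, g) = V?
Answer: 53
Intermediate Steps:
m = -53/4 (m = -((-7 - 2) + 62)/4 = -(-9 + 62)/4 = -¼*53 = -53/4 ≈ -13.250)
x(4)*m = -4*(-53/4) = 53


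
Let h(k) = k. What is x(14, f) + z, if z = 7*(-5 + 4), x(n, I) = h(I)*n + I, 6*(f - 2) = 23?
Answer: 161/2 ≈ 80.500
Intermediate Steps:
f = 35/6 (f = 2 + (⅙)*23 = 2 + 23/6 = 35/6 ≈ 5.8333)
x(n, I) = I + I*n (x(n, I) = I*n + I = I + I*n)
z = -7 (z = 7*(-1) = -7)
x(14, f) + z = 35*(1 + 14)/6 - 7 = (35/6)*15 - 7 = 175/2 - 7 = 161/2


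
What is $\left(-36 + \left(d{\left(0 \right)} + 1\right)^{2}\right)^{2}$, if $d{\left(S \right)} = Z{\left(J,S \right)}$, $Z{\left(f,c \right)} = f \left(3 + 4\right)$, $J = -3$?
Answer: $132496$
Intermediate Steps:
$Z{\left(f,c \right)} = 7 f$ ($Z{\left(f,c \right)} = f 7 = 7 f$)
$d{\left(S \right)} = -21$ ($d{\left(S \right)} = 7 \left(-3\right) = -21$)
$\left(-36 + \left(d{\left(0 \right)} + 1\right)^{2}\right)^{2} = \left(-36 + \left(-21 + 1\right)^{2}\right)^{2} = \left(-36 + \left(-20\right)^{2}\right)^{2} = \left(-36 + 400\right)^{2} = 364^{2} = 132496$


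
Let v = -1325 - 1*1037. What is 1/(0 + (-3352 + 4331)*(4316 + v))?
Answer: 1/1912966 ≈ 5.2275e-7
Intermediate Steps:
v = -2362 (v = -1325 - 1037 = -2362)
1/(0 + (-3352 + 4331)*(4316 + v)) = 1/(0 + (-3352 + 4331)*(4316 - 2362)) = 1/(0 + 979*1954) = 1/(0 + 1912966) = 1/1912966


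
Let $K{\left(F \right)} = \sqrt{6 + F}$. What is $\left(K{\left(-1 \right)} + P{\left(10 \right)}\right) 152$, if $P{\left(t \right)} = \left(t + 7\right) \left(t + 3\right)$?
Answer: $33592 + 152 \sqrt{5} \approx 33932.0$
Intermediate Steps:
$P{\left(t \right)} = \left(3 + t\right) \left(7 + t\right)$ ($P{\left(t \right)} = \left(7 + t\right) \left(3 + t\right) = \left(3 + t\right) \left(7 + t\right)$)
$\left(K{\left(-1 \right)} + P{\left(10 \right)}\right) 152 = \left(\sqrt{6 - 1} + \left(21 + 10^{2} + 10 \cdot 10\right)\right) 152 = \left(\sqrt{5} + \left(21 + 100 + 100\right)\right) 152 = \left(\sqrt{5} + 221\right) 152 = \left(221 + \sqrt{5}\right) 152 = 33592 + 152 \sqrt{5}$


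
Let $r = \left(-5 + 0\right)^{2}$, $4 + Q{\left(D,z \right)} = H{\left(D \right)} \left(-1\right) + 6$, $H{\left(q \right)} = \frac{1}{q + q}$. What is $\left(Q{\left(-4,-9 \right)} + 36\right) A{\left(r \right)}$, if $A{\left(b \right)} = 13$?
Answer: $\frac{3965}{8} \approx 495.63$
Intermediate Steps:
$H{\left(q \right)} = \frac{1}{2 q}$
$Q{\left(D,z \right)} = 2 - \frac{1}{2 D}$ ($Q{\left(D,z \right)} = -4 + \left(\frac{1}{2 D} \left(-1\right) + 6\right) = -4 + \left(- \frac{1}{2 D} + 6\right) = -4 + \left(6 - \frac{1}{2 D}\right) = 2 - \frac{1}{2 D}$)
$r = 25$ ($r = \left(-5\right)^{2} = 25$)
$\left(Q{\left(-4,-9 \right)} + 36\right) A{\left(r \right)} = \left(\left(2 - \frac{1}{2 \left(-4\right)}\right) + 36\right) 13 = \left(\left(2 - - \frac{1}{8}\right) + 36\right) 13 = \left(\left(2 + \frac{1}{8}\right) + 36\right) 13 = \left(\frac{17}{8} + 36\right) 13 = \frac{305}{8} \cdot 13 = \frac{3965}{8}$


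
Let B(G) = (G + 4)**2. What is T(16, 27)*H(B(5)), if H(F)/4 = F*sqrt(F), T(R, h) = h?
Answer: 78732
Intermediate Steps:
B(G) = (4 + G)**2
H(F) = 4*F**(3/2) (H(F) = 4*(F*sqrt(F)) = 4*F**(3/2))
T(16, 27)*H(B(5)) = 27*(4*((4 + 5)**2)**(3/2)) = 27*(4*(9**2)**(3/2)) = 27*(4*81**(3/2)) = 27*(4*729) = 27*2916 = 78732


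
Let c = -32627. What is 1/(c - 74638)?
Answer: -1/107265 ≈ -9.3227e-6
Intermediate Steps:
1/(c - 74638) = 1/(-32627 - 74638) = 1/(-107265) = -1/107265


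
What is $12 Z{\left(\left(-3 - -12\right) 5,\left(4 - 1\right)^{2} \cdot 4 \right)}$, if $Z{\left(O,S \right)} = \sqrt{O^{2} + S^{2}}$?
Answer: $108 \sqrt{41} \approx 691.54$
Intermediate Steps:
$12 Z{\left(\left(-3 - -12\right) 5,\left(4 - 1\right)^{2} \cdot 4 \right)} = 12 \sqrt{\left(\left(-3 - -12\right) 5\right)^{2} + \left(\left(4 - 1\right)^{2} \cdot 4\right)^{2}} = 12 \sqrt{\left(\left(-3 + 12\right) 5\right)^{2} + \left(3^{2} \cdot 4\right)^{2}} = 12 \sqrt{\left(9 \cdot 5\right)^{2} + \left(9 \cdot 4\right)^{2}} = 12 \sqrt{45^{2} + 36^{2}} = 12 \sqrt{2025 + 1296} = 12 \sqrt{3321} = 12 \cdot 9 \sqrt{41} = 108 \sqrt{41}$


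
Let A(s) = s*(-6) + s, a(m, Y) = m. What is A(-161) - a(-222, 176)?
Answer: 1027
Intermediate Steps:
A(s) = -5*s (A(s) = -6*s + s = -5*s)
A(-161) - a(-222, 176) = -5*(-161) - 1*(-222) = 805 + 222 = 1027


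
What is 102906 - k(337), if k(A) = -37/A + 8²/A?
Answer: 34679295/337 ≈ 1.0291e+5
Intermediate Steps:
k(A) = 27/A (k(A) = -37/A + 64/A = 27/A)
102906 - k(337) = 102906 - 27/337 = 34679295/337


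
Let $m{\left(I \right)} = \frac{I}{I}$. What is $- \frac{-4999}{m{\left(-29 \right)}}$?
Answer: $4999$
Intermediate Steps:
$m{\left(I \right)} = 1$
$- \frac{-4999}{m{\left(-29 \right)}} = - \frac{-4999}{1} = - \left(-4999\right) 1 = \left(-1\right) \left(-4999\right) = 4999$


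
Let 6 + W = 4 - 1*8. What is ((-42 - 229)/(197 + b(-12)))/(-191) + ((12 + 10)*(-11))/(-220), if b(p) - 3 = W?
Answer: 4019/3629 ≈ 1.1075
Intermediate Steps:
W = -10 (W = -6 + (4 - 1*8) = -6 + (4 - 8) = -6 - 4 = -10)
b(p) = -7 (b(p) = 3 - 10 = -7)
((-42 - 229)/(197 + b(-12)))/(-191) + ((12 + 10)*(-11))/(-220) = ((-42 - 229)/(197 - 7))/(-191) + ((12 + 10)*(-11))/(-220) = -271/190*(-1/191) + (22*(-11))*(-1/220) = -271*1/190*(-1/191) - 242*(-1/220) = -271/190*(-1/191) + 11/10 = 271/36290 + 11/10 = 4019/3629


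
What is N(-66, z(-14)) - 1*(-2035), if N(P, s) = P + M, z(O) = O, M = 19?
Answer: 1988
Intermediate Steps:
N(P, s) = 19 + P (N(P, s) = P + 19 = 19 + P)
N(-66, z(-14)) - 1*(-2035) = (19 - 66) - 1*(-2035) = -47 + 2035 = 1988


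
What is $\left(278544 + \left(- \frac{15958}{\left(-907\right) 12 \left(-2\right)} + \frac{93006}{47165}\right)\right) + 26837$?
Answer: $\frac{156766097258429}{513343860} \approx 3.0538 \cdot 10^{5}$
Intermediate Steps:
$\left(278544 + \left(- \frac{15958}{\left(-907\right) 12 \left(-2\right)} + \frac{93006}{47165}\right)\right) + 26837 = \left(278544 + \left(- \frac{15958}{\left(-907\right) \left(-24\right)} + 93006 \cdot \frac{1}{47165}\right)\right) + 26837 = \left(278544 + \left(- \frac{15958}{21768} + \frac{93006}{47165}\right)\right) + 26837 = \left(278544 + \left(\left(-15958\right) \frac{1}{21768} + \frac{93006}{47165}\right)\right) + 26837 = \left(278544 + \left(- \frac{7979}{10884} + \frac{93006}{47165}\right)\right) + 26837 = \left(278544 + \frac{635947769}{513343860}\right) + 26837 = \frac{142989488087609}{513343860} + 26837 = \frac{156766097258429}{513343860}$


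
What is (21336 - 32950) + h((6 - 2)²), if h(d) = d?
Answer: -11598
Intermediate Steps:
(21336 - 32950) + h((6 - 2)²) = (21336 - 32950) + (6 - 2)² = -11614 + 4² = -11614 + 16 = -11598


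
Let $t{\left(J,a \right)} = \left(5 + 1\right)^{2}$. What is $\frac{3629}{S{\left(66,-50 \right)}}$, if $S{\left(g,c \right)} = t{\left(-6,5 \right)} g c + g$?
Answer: $- \frac{3629}{118734} \approx -0.030564$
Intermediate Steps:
$t{\left(J,a \right)} = 36$ ($t{\left(J,a \right)} = 6^{2} = 36$)
$S{\left(g,c \right)} = g + 36 c g$ ($S{\left(g,c \right)} = 36 g c + g = 36 c g + g = g + 36 c g$)
$\frac{3629}{S{\left(66,-50 \right)}} = \frac{3629}{66 \left(1 + 36 \left(-50\right)\right)} = \frac{3629}{66 \left(1 - 1800\right)} = \frac{3629}{66 \left(-1799\right)} = \frac{3629}{-118734} = 3629 \left(- \frac{1}{118734}\right) = - \frac{3629}{118734}$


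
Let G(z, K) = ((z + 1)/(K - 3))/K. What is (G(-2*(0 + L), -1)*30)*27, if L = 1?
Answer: -405/2 ≈ -202.50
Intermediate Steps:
G(z, K) = (1 + z)/(K*(-3 + K)) (G(z, K) = ((1 + z)/(-3 + K))/K = (1 + z)/(K*(-3 + K)))
(G(-2*(0 + L), -1)*30)*27 = (((1 - 2*(0 + 1))/((-1)*(-3 - 1)))*30)*27 = (-1*(1 - 2*1)/(-4)*30)*27 = (-1*(-¼)*(1 - 2)*30)*27 = (-1*(-¼)*(-1)*30)*27 = -¼*30*27 = -15/2*27 = -405/2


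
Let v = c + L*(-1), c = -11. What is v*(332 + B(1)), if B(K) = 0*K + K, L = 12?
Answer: -7659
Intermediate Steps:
v = -23 (v = -11 + 12*(-1) = -11 - 12 = -23)
B(K) = K (B(K) = 0 + K = K)
v*(332 + B(1)) = -23*(332 + 1) = -23*333 = -7659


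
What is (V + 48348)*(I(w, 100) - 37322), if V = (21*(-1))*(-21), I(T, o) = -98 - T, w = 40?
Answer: -1827635940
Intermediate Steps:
V = 441 (V = -21*(-21) = 441)
(V + 48348)*(I(w, 100) - 37322) = (441 + 48348)*((-98 - 1*40) - 37322) = 48789*((-98 - 40) - 37322) = 48789*(-138 - 37322) = 48789*(-37460) = -1827635940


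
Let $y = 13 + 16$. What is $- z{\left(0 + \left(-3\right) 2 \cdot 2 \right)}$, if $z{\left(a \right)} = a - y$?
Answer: $41$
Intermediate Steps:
$y = 29$
$z{\left(a \right)} = -29 + a$ ($z{\left(a \right)} = a - 29 = -29 + a$)
$- z{\left(0 + \left(-3\right) 2 \cdot 2 \right)} = - (-29 + \left(0 + \left(-3\right) 2 \cdot 2\right)) = - (-29 + \left(0 - 12\right)) = - (-29 - 12) = \left(-1\right) \left(-41\right) = 41$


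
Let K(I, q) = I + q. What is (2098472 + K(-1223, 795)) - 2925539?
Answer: -827495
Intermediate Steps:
(2098472 + K(-1223, 795)) - 2925539 = (2098472 + (-1223 + 795)) - 2925539 = (2098472 - 428) - 2925539 = 2098044 - 2925539 = -827495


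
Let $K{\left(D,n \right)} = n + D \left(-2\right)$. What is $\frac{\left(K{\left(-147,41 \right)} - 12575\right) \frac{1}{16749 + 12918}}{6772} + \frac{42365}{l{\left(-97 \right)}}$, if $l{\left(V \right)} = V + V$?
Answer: $- \frac{709278289985}{3247962938} \approx -218.38$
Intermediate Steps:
$l{\left(V \right)} = 2 V$
$K{\left(D,n \right)} = n - 2 D$
$\frac{\left(K{\left(-147,41 \right)} - 12575\right) \frac{1}{16749 + 12918}}{6772} + \frac{42365}{l{\left(-97 \right)}} = \frac{\left(\left(41 - -294\right) - 12575\right) \frac{1}{16749 + 12918}}{6772} + \frac{42365}{2 \left(-97\right)} = \frac{\left(41 + 294\right) - 12575}{29667} \cdot \frac{1}{6772} + \frac{42365}{-194} = \left(335 - 12575\right) \frac{1}{29667} \cdot \frac{1}{6772} + 42365 \left(- \frac{1}{194}\right) = \left(-12240\right) \frac{1}{29667} \cdot \frac{1}{6772} - \frac{42365}{194} = \left(- \frac{4080}{9889}\right) \frac{1}{6772} - \frac{42365}{194} = - \frac{1020}{16742077} - \frac{42365}{194} = - \frac{709278289985}{3247962938}$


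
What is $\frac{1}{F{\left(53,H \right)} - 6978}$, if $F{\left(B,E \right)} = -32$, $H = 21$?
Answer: $- \frac{1}{7010} \approx -0.00014265$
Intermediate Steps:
$\frac{1}{F{\left(53,H \right)} - 6978} = \frac{1}{-32 - 6978} = \frac{1}{-7010} = - \frac{1}{7010}$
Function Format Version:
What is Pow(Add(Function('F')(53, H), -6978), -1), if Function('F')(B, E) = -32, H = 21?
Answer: Rational(-1, 7010) ≈ -0.00014265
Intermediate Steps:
Pow(Add(Function('F')(53, H), -6978), -1) = Pow(Add(-32, -6978), -1) = Pow(-7010, -1) = Rational(-1, 7010)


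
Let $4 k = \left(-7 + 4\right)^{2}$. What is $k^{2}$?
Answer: $\frac{81}{16} \approx 5.0625$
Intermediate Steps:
$k = \frac{9}{4}$ ($k = \frac{\left(-7 + 4\right)^{2}}{4} = \frac{\left(-3\right)^{2}}{4} = \frac{1}{4} \cdot 9 = \frac{9}{4} \approx 2.25$)
$k^{2} = \left(\frac{9}{4}\right)^{2} = \frac{81}{16}$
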